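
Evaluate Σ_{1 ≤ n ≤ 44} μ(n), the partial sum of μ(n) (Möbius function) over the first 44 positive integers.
Σ_{n ≤ 44} μ(n) = -3

Compute μ(n) for each 1 ≤ n ≤ 44: μ(1) = 1, μ(2) = -1, μ(3) = -1, μ(4) = 0, μ(5) = -1, μ(6) = 1, μ(7) = -1, μ(8) = 0, μ(9) = 0, μ(10) = 1, μ(11) = -1, μ(12) = 0, μ(13) = -1, μ(14) = 1, μ(15) = 1, μ(16) = 0, μ(17) = -1, μ(18) = 0, μ(19) = -1, μ(20) = 0, μ(21) = 1, μ(22) = 1, μ(23) = -1, μ(24) = 0, μ(25) = 0, μ(26) = 1, μ(27) = 0, μ(28) = 0, μ(29) = -1, μ(30) = -1, μ(31) = -1, μ(32) = 0, μ(33) = 1, μ(34) = 1, μ(35) = 1, μ(36) = 0, μ(37) = -1, μ(38) = 1, μ(39) = 1, μ(40) = 0, μ(41) = -1, μ(42) = -1, μ(43) = -1, μ(44) = 0. Summing all 44 values: -3. (Mertens function M(x) = Σ_{n ≤ x} μ(n); on average M(x) should be small (PNT ⟺ M(x) = o(x)).)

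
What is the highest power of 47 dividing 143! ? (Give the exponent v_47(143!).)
v_47(143!) = 3

Legendre's formula: v_p(n!) = Σ_{k ≥ 1} ⌊n / p^k⌋. For p = 47, n = 143, the terms are:
  ⌊143/47^1⌋ = ⌊143/47⌋ = 3
(the next term ⌊143/47^2⌋ = 0, terminating the sum). Summing: v_47(143!) = 3 = 3.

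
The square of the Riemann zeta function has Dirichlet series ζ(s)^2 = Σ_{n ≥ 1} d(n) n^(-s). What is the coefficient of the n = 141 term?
d(141) = 4

ζ(s)^2 = (Σ 1/m^s)(Σ 1/k^s). The coefficient of 1/n^s in the product is the number of ordered pairs (m, k) with mk = n, which equals d(n). For n = 141, divisors are [1, 3, 47, 141], so d(141) = 4.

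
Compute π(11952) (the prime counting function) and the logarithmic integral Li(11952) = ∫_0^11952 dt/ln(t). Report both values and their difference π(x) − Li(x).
π(11952) = 1432;  Li(11952) ≈ 1455.99;  π(x) − Li(x) ≈ -23.99.

Direct count of primes ≤ 11952 gives π(11952) = 1432. Numerical evaluation of the logarithmic integral gives Li(11952) ≈ 1455.99. The difference π(x) − Li(x) ≈ -23.99 is typically negative for small/moderate x (Li(x) overestimates), though Littlewood's theorem shows this sign changes infinitely often.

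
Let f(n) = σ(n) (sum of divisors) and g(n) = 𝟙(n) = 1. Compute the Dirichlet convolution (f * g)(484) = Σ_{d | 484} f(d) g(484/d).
(σ * 𝟙)(484) = 1606

Divisors of 484: [1, 2, 4, 11, 22, 44, 121, 242, 484]. For each d | 484:
  d = 1: σ(1) · 𝟙(484/1) = 1 · 1 = 1
  d = 2: σ(2) · 𝟙(484/2) = 3 · 1 = 3
  d = 4: σ(4) · 𝟙(484/4) = 7 · 1 = 7
  d = 11: σ(11) · 𝟙(484/11) = 12 · 1 = 12
  d = 22: σ(22) · 𝟙(484/22) = 36 · 1 = 36
  d = 44: σ(44) · 𝟙(484/44) = 84 · 1 = 84
  d = 121: σ(121) · 𝟙(484/121) = 133 · 1 = 133
  d = 242: σ(242) · 𝟙(484/242) = 399 · 1 = 399
  d = 484: σ(484) · 𝟙(484/484) = 931 · 1 = 931
Summing: (σ * 𝟙)(484) = 1 + 3 + 7 + 12 + 36 + 84 + 133 + 399 + 931 = 1606.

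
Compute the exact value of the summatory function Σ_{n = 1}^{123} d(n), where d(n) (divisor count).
Σ_{n ≤ 123} d(n) = 613

Compute d(n) for each 1 ≤ n ≤ 123: d(1) = 1, d(2) = 2, d(3) = 2, d(4) = 3, d(5) = 2, d(6) = 4, d(7) = 2, d(8) = 4, d(9) = 3, d(10) = 4, d(11) = 2, d(12) = 6, d(13) = 2, d(14) = 4, d(15) = 4, d(16) = 5, d(17) = 2, d(18) = 6, d(19) = 2, d(20) = 6, d(21) = 4, d(22) = 4, d(23) = 2, d(24) = 8, d(25) = 3, d(26) = 4, d(27) = 4, d(28) = 6, d(29) = 2, d(30) = 8, d(31) = 2, d(32) = 6, d(33) = 4, d(34) = 4, d(35) = 4, d(36) = 9, d(37) = 2, d(38) = 4, d(39) = 4, d(40) = 8, d(41) = 2, d(42) = 8, d(43) = 2, d(44) = 6, d(45) = 6, d(46) = 4, d(47) = 2, d(48) = 10, d(49) = 3, d(50) = 6, d(51) = 4, d(52) = 6, d(53) = 2, d(54) = 8, d(55) = 4, d(56) = 8, d(57) = 4, d(58) = 4, d(59) = 2, d(60) = 12, d(61) = 2, d(62) = 4, d(63) = 6, d(64) = 7, d(65) = 4, d(66) = 8, d(67) = 2, d(68) = 6, d(69) = 4, d(70) = 8, d(71) = 2, d(72) = 12, d(73) = 2, d(74) = 4, d(75) = 6, d(76) = 6, d(77) = 4, d(78) = 8, d(79) = 2, d(80) = 10, d(81) = 5, d(82) = 4, d(83) = 2, d(84) = 12, d(85) = 4, d(86) = 4, d(87) = 4, d(88) = 8, d(89) = 2, d(90) = 12, d(91) = 4, d(92) = 6, d(93) = 4, d(94) = 4, d(95) = 4, d(96) = 12, d(97) = 2, d(98) = 6, d(99) = 6, d(100) = 9, d(101) = 2, d(102) = 8, d(103) = 2, d(104) = 8, d(105) = 8, d(106) = 4, d(107) = 2, d(108) = 12, d(109) = 2, d(110) = 8, d(111) = 4, d(112) = 10, d(113) = 2, d(114) = 8, d(115) = 4, d(116) = 6, d(117) = 6, d(118) = 4, d(119) = 4, d(120) = 16, d(121) = 3, d(122) = 4, d(123) = 4. Summing all 123 values: 613. (Dirichlet's divisor formula: Σ_{n ≤ x} d(n) = x ln(x) + (2γ − 1) x + O(√x). For x = 123, the asymptotic estimate is ≈ 610.89.)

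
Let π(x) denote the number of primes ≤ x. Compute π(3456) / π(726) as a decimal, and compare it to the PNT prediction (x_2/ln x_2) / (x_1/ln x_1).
π(3456)/π(726) = 482/128 ≈ 3.7656;  PNT prediction ≈ 3.8487.

π(726) = 128 and π(3456) = 482, so π(3456)/π(726) ≈ 3.7656. The PNT-predicted ratio is (3456/ln(3456)) / (726/ln(726)) ≈ 3.8487. The two agree to within a few percent, as expected.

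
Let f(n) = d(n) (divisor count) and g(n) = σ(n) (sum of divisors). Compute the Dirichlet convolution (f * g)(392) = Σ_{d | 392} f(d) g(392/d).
(d * σ)(392) = 3192

Divisors of 392: [1, 2, 4, 7, 8, 14, 28, 49, 56, 98, 196, 392]. For each d | 392:
  d = 1: d(1) · σ(392/1) = 1 · 855 = 855
  d = 2: d(2) · σ(392/2) = 2 · 399 = 798
  d = 4: d(4) · σ(392/4) = 3 · 171 = 513
  d = 7: d(7) · σ(392/7) = 2 · 120 = 240
  d = 8: d(8) · σ(392/8) = 4 · 57 = 228
  d = 14: d(14) · σ(392/14) = 4 · 56 = 224
  d = 28: d(28) · σ(392/28) = 6 · 24 = 144
  d = 49: d(49) · σ(392/49) = 3 · 15 = 45
  d = 56: d(56) · σ(392/56) = 8 · 8 = 64
  d = 98: d(98) · σ(392/98) = 6 · 7 = 42
  d = 196: d(196) · σ(392/196) = 9 · 3 = 27
  d = 392: d(392) · σ(392/392) = 12 · 1 = 12
Summing: (d * σ)(392) = 855 + 798 + 513 + 240 + 228 + 224 + 144 + 45 + 64 + 42 + 27 + 12 = 3192.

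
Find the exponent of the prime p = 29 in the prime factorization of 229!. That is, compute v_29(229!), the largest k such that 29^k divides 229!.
v_29(229!) = 7

Legendre's formula: v_p(n!) = Σ_{k ≥ 1} ⌊n / p^k⌋. For p = 29, n = 229, the terms are:
  ⌊229/29^1⌋ = ⌊229/29⌋ = 7
(the next term ⌊229/29^2⌋ = 0, terminating the sum). Summing: v_29(229!) = 7 = 7.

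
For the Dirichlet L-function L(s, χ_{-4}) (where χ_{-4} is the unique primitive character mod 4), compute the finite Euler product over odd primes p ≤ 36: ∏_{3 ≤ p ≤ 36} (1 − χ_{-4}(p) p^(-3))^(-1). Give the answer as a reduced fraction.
∏ = 16829566118167783909225/17369167366519535960064

The odd primes p ≤ 36 are [3, 5, 7, 11, 13, 17, 19, 23, 29, 31]. For each, χ(p) = 1 if p ≡ 1 mod 4, χ(p) = −1 if p ≡ 3 mod 4. Taking (1 − χ(p)/p^3)^(-1) = p^3/(p^3 − χ(p)): (1 − (-1)/3^3)^(-1) · (1 − (1)/5^3)^(-1) · (1 − (-1)/7^3)^(-1) · (1 − (-1)/11^3)^(-1) · (1 − (1)/13^3)^(-1) · (1 − (1)/17^3)^(-1) · (1 − (-1)/19^3)^(-1) · (1 − (-1)/23^3)^(-1) · (1 − (1)/29^3)^(-1) · (1 − (-1)/31^3)^(-1) = 16829566118167783909225/17369167366519535960064.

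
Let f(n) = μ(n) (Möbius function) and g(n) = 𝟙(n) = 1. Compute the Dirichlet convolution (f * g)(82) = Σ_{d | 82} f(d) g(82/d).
(μ * 𝟙)(82) = 0

Divisors of 82: [1, 2, 41, 82]. For each d | 82:
  d = 1: μ(1) · 𝟙(82/1) = 1 · 1 = 1
  d = 2: μ(2) · 𝟙(82/2) = -1 · 1 = -1
  d = 41: μ(41) · 𝟙(82/41) = -1 · 1 = -1
  d = 82: μ(82) · 𝟙(82/82) = 1 · 1 = 1
Summing: (μ * 𝟙)(82) = 1 + -1 + -1 + 1 = 0.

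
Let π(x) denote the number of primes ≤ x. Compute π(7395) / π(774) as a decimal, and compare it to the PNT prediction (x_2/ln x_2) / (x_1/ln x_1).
π(7395)/π(774) = 939/137 ≈ 6.8540;  PNT prediction ≈ 7.1337.

π(774) = 137 and π(7395) = 939, so π(7395)/π(774) ≈ 6.8540. The PNT-predicted ratio is (7395/ln(7395)) / (774/ln(774)) ≈ 7.1337. The two agree to within a few percent, as expected.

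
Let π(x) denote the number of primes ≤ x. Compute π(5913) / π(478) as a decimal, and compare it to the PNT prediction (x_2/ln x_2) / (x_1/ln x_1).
π(5913)/π(478) = 777/91 ≈ 8.5385;  PNT prediction ≈ 8.7876.

π(478) = 91 and π(5913) = 777, so π(5913)/π(478) ≈ 8.5385. The PNT-predicted ratio is (5913/ln(5913)) / (478/ln(478)) ≈ 8.7876. The two agree to within a few percent, as expected.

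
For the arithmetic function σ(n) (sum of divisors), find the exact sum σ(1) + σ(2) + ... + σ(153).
Σ_{n ≤ 153} σ(n) = 19290

Compute σ(n) for each 1 ≤ n ≤ 153: σ(1) = 1, σ(2) = 3, σ(3) = 4, σ(4) = 7, σ(5) = 6, σ(6) = 12, σ(7) = 8, σ(8) = 15, σ(9) = 13, σ(10) = 18, σ(11) = 12, σ(12) = 28, σ(13) = 14, σ(14) = 24, σ(15) = 24, σ(16) = 31, σ(17) = 18, σ(18) = 39, σ(19) = 20, σ(20) = 42, σ(21) = 32, σ(22) = 36, σ(23) = 24, σ(24) = 60, σ(25) = 31, σ(26) = 42, σ(27) = 40, σ(28) = 56, σ(29) = 30, σ(30) = 72, σ(31) = 32, σ(32) = 63, σ(33) = 48, σ(34) = 54, σ(35) = 48, σ(36) = 91, σ(37) = 38, σ(38) = 60, σ(39) = 56, σ(40) = 90, σ(41) = 42, σ(42) = 96, σ(43) = 44, σ(44) = 84, σ(45) = 78, σ(46) = 72, σ(47) = 48, σ(48) = 124, σ(49) = 57, σ(50) = 93, σ(51) = 72, σ(52) = 98, σ(53) = 54, σ(54) = 120, σ(55) = 72, σ(56) = 120, σ(57) = 80, σ(58) = 90, σ(59) = 60, σ(60) = 168, σ(61) = 62, σ(62) = 96, σ(63) = 104, σ(64) = 127, σ(65) = 84, σ(66) = 144, σ(67) = 68, σ(68) = 126, σ(69) = 96, σ(70) = 144, σ(71) = 72, σ(72) = 195, σ(73) = 74, σ(74) = 114, σ(75) = 124, σ(76) = 140, σ(77) = 96, σ(78) = 168, σ(79) = 80, σ(80) = 186, σ(81) = 121, σ(82) = 126, σ(83) = 84, σ(84) = 224, σ(85) = 108, σ(86) = 132, σ(87) = 120, σ(88) = 180, σ(89) = 90, σ(90) = 234, σ(91) = 112, σ(92) = 168, σ(93) = 128, σ(94) = 144, σ(95) = 120, σ(96) = 252, σ(97) = 98, σ(98) = 171, σ(99) = 156, σ(100) = 217, σ(101) = 102, σ(102) = 216, σ(103) = 104, σ(104) = 210, σ(105) = 192, σ(106) = 162, σ(107) = 108, σ(108) = 280, σ(109) = 110, σ(110) = 216, σ(111) = 152, σ(112) = 248, σ(113) = 114, σ(114) = 240, σ(115) = 144, σ(116) = 210, σ(117) = 182, σ(118) = 180, σ(119) = 144, σ(120) = 360, σ(121) = 133, σ(122) = 186, σ(123) = 168, σ(124) = 224, σ(125) = 156, σ(126) = 312, σ(127) = 128, σ(128) = 255, σ(129) = 176, σ(130) = 252, σ(131) = 132, σ(132) = 336, σ(133) = 160, σ(134) = 204, σ(135) = 240, σ(136) = 270, σ(137) = 138, σ(138) = 288, σ(139) = 140, σ(140) = 336, σ(141) = 192, σ(142) = 216, σ(143) = 168, σ(144) = 403, σ(145) = 180, σ(146) = 222, σ(147) = 228, σ(148) = 266, σ(149) = 150, σ(150) = 372, σ(151) = 152, σ(152) = 300, σ(153) = 234. Summing all 153 values: 19290. (Average order: Σ_{n ≤ x} σ(n) ~ (π²/12) x². For x = 153, (π²/12)·153² ≈ 19253.13.)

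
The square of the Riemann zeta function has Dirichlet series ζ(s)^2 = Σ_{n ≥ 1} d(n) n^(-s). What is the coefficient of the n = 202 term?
d(202) = 4

ζ(s)^2 = (Σ 1/m^s)(Σ 1/k^s). The coefficient of 1/n^s in the product is the number of ordered pairs (m, k) with mk = n, which equals d(n). For n = 202, divisors are [1, 2, 101, 202], so d(202) = 4.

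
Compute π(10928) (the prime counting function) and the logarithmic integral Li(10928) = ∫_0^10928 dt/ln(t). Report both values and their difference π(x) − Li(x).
π(10928) = 1327;  Li(10928) ≈ 1346.40;  π(x) − Li(x) ≈ -19.40.

Direct count of primes ≤ 10928 gives π(10928) = 1327. Numerical evaluation of the logarithmic integral gives Li(10928) ≈ 1346.40. The difference π(x) − Li(x) ≈ -19.40 is typically negative for small/moderate x (Li(x) overestimates), though Littlewood's theorem shows this sign changes infinitely often.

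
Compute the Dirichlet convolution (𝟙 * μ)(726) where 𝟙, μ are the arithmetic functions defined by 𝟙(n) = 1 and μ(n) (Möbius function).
(𝟙 * μ)(726) = 0

Divisors of 726: [1, 2, 3, 6, 11, 22, 33, 66, 121, 242, 363, 726]. For each d | 726:
  d = 1: 𝟙(1) · μ(726/1) = 1 · 0 = 0
  d = 2: 𝟙(2) · μ(726/2) = 1 · 0 = 0
  d = 3: 𝟙(3) · μ(726/3) = 1 · 0 = 0
  d = 6: 𝟙(6) · μ(726/6) = 1 · 0 = 0
  d = 11: 𝟙(11) · μ(726/11) = 1 · -1 = -1
  d = 22: 𝟙(22) · μ(726/22) = 1 · 1 = 1
  d = 33: 𝟙(33) · μ(726/33) = 1 · 1 = 1
  d = 66: 𝟙(66) · μ(726/66) = 1 · -1 = -1
  d = 121: 𝟙(121) · μ(726/121) = 1 · 1 = 1
  d = 242: 𝟙(242) · μ(726/242) = 1 · -1 = -1
  d = 363: 𝟙(363) · μ(726/363) = 1 · -1 = -1
  d = 726: 𝟙(726) · μ(726/726) = 1 · 1 = 1
Summing: (𝟙 * μ)(726) = 0 + 0 + 0 + 0 + -1 + 1 + 1 + -1 + 1 + -1 + -1 + 1 = 0.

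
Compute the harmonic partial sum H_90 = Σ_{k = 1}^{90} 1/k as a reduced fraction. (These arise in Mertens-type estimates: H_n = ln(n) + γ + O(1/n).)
H_90 = 3653182778990767589396015372875328285861/718766754945489455304472257065075294400

Direct summation: H_90 = 1 + 1/2 + ... + 1/90. The least common denominator is lcm(1, ..., 90) = 718766754945489455304472257065075294400; over this denominator the numerator is 718766754945489455304472257065075294400 + 359383377472744727652236128532537647200 + 239588918315163151768157419021691764800 + 179691688736372363826118064266268823600 + 143753350989097891060894451413015058880 + 119794459157581575884078709510845882400 + 102680964992212779329210322437867899200 + 89845844368186181913059032133134411800 + 79862972771721050589385806340563921600 + 71876675494548945530447225706507529440 + 65342432267771768664042932460461390400 + 59897229578790787942039354755422941200 + 55289750380422265792651712081928868800 + 51340482496106389664605161218933949600 + 47917783663032630353631483804338352960 + 44922922184093090956529516066567205900 + 42280397349734673841439544533239723200 + 39931486385860525294692903170281960800 + 37829829207657339752866960898161857600 + 35938337747274472765223612853253764720 + 34226988330737593109736774145955966400 + 32671216133885884332021466230230695200 + 31250728475890845882803141611525012800 + 29948614789395393971019677377711470600 + 28750670197819578212178890282603011776 + 27644875190211132896325856040964434400 + 26620990923907016863128602113521307200 + 25670241248053194832302580609466974800 + 24785060515361705355326629553968113600 + 23958891831516315176815741902169176480 + 23186024353080305009821685711776622400 + 22461461092046545478264758033283602950 + 21780810755923922888014310820153796800 + 21140198674867336920719772266619861600 + 20536192998442555865842064487573579840 + 19965743192930262647346451585140980400 + 19426128512040255548769520461218251200 + 18914914603828669876433480449080928800 + 18429916793474088597550570693976289600 + 17969168873637236382611806426626882360 + 17530896462085108665962737977196958400 + 17113494165368796554868387072977983200 + 16715505928964871053592378071280820800 + 16335608066942942166010733115115347600 + 15972594554344210117877161268112784320 + 15625364237945422941401570805762506400 + 15292909679691265006478133129044155200 + 14974307394697696985509838688855735300 + 14668709284601825618458617491123985600 + 14375335098909789106089445141301505888 + 14093465783244891280479848177746574400 + 13822437595105566448162928020482217200 + 13561636885763951986876835038963684800 + 13310495461953508431564301056760653600 + 13068486453554353732808586492092278080 + 12835120624026597416151290304733487400 + 12609943069219113250955653632720619200 + 12392530257680852677663314776984056800 + 12182487371957448394991055204492801600 + 11979445915758157588407870951084588240 + 11783061556483433693515938640411070400 + 11593012176540152504910842855888311200 + 11408996110245864369912258048651988800 + 11230730546023272739132379016641801475 + 11057950076084453158530342416385773760 + 10890405377961961444007155410076898400 + 10727862014111782914992123239777243200 + 10570099337433668460359886133309930800 + 10416909491963615294267713870508337600 + 10268096499221277932921032243786789920 + 10123475421767457116964397986832046400 + 9982871596465131323673225792570490200 + 9846119930760129524718798041987332800 + 9713064256020127774384760230609125600 + 9583556732606526070726296760867670592 + 9457457301914334938216740224540464400 + 9334633181110252666291847494351627200 + 9214958396737044298775285346988144800 + 9098313353740372851955345026140193600 + 8984584436818618191305903213313441180 + 8873663641302338954376200704507102400 + 8765448231042554332981368988598479200 + 8659840421029993437403280205603316800 + 8556747082684398277434193536488991600 + 8456079469946934768287908906647944640 + 8357752964482435526796189035640410400 + 8261686838453901785108876517989371200 + 8167804033471471083005366557557673800 + 8076030954443701744994070304101969600 + 7986297277172105058938580634056392160 = 3653182778990767589396015372875328285861, so H_90 = 3653182778990767589396015372875328285861/718766754945489455304472257065075294400 (already in lowest terms) ≈ 5.08257. (The PNT-adjacent estimate ln(90) + γ ≈ 5.07703 matches within O(1/n).)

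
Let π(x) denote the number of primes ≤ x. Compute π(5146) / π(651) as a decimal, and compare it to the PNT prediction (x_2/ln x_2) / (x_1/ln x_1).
π(5146)/π(651) = 685/118 ≈ 5.8051;  PNT prediction ≈ 5.9924.

π(651) = 118 and π(5146) = 685, so π(5146)/π(651) ≈ 5.8051. The PNT-predicted ratio is (5146/ln(5146)) / (651/ln(651)) ≈ 5.9924. The two agree to within a few percent, as expected.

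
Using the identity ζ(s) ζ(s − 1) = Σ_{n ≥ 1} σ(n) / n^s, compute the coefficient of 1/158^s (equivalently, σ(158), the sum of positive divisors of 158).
σ(158) = 240

In the product (Σ m^0/m^s)(Σ k / k^s) = Σ (Σ_{d | n} d) / n^s, the coefficient of 1/n^s is σ(n) = Σ_{d | n} d. For n = 158, divisors are [1, 2, 79, 158]; summing: σ(158) = 240.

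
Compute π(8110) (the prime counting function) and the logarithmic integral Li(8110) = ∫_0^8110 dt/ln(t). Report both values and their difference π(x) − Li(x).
π(8110) = 1019;  Li(8110) ≈ 1038.65;  π(x) − Li(x) ≈ -19.65.

Direct count of primes ≤ 8110 gives π(8110) = 1019. Numerical evaluation of the logarithmic integral gives Li(8110) ≈ 1038.65. The difference π(x) − Li(x) ≈ -19.65 is typically negative for small/moderate x (Li(x) overestimates), though Littlewood's theorem shows this sign changes infinitely often.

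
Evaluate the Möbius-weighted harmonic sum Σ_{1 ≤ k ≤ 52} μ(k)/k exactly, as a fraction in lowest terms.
Σ μ(k)/k = -184943596214571/204963260862830470

Values of μ(k) for 1 ≤ k ≤ 52: μ(1) = 1, μ(2) = -1, μ(3) = -1, μ(5) = -1, μ(6) = 1, μ(7) = -1, μ(10) = 1, μ(11) = -1, μ(13) = -1, μ(14) = 1, μ(15) = 1, μ(17) = -1, μ(19) = -1, μ(21) = 1, μ(22) = 1, μ(23) = -1, μ(26) = 1, μ(29) = -1, μ(30) = -1, μ(31) = -1, μ(33) = 1, μ(34) = 1, μ(35) = 1, μ(37) = -1, μ(38) = 1, μ(39) = 1, μ(41) = -1, μ(42) = -1, μ(43) = -1, μ(46) = 1, μ(47) = -1, μ(51) = 1, with μ = 0 on non-squarefree integers. Summing μ(k)/k for k where μ(k) ≠ 0 gives -184943596214571/204963260862830470 ≈ -0.0009. (PNT ⟺ this sum → 0 as n → ∞.)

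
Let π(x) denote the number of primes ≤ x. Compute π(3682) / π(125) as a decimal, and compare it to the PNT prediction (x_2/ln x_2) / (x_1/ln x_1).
π(3682)/π(125) = 514/30 ≈ 17.1333;  PNT prediction ≈ 17.3206.

π(125) = 30 and π(3682) = 514, so π(3682)/π(125) ≈ 17.1333. The PNT-predicted ratio is (3682/ln(3682)) / (125/ln(125)) ≈ 17.3206. The two agree to within a few percent, as expected.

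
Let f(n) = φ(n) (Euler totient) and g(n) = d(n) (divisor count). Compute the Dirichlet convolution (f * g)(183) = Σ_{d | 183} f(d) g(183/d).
(φ * d)(183) = 248

Divisors of 183: [1, 3, 61, 183]. For each d | 183:
  d = 1: φ(1) · d(183/1) = 1 · 4 = 4
  d = 3: φ(3) · d(183/3) = 2 · 2 = 4
  d = 61: φ(61) · d(183/61) = 60 · 2 = 120
  d = 183: φ(183) · d(183/183) = 120 · 1 = 120
Summing: (φ * d)(183) = 4 + 4 + 120 + 120 = 248.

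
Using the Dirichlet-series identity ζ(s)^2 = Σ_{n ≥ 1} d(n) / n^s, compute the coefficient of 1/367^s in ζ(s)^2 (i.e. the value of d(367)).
d(367) = 2

ζ(s)^2 = (Σ 1/m^s)(Σ 1/k^s). The coefficient of 1/n^s in the product is the number of ordered pairs (m, k) with mk = n, which equals d(n). For n = 367, divisors are [1, 367], so d(367) = 2.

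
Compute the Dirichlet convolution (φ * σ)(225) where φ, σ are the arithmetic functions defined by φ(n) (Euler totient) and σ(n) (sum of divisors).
(φ * σ)(225) = 2025

Divisors of 225: [1, 3, 5, 9, 15, 25, 45, 75, 225]. For each d | 225:
  d = 1: φ(1) · σ(225/1) = 1 · 403 = 403
  d = 3: φ(3) · σ(225/3) = 2 · 124 = 248
  d = 5: φ(5) · σ(225/5) = 4 · 78 = 312
  d = 9: φ(9) · σ(225/9) = 6 · 31 = 186
  d = 15: φ(15) · σ(225/15) = 8 · 24 = 192
  d = 25: φ(25) · σ(225/25) = 20 · 13 = 260
  d = 45: φ(45) · σ(225/45) = 24 · 6 = 144
  d = 75: φ(75) · σ(225/75) = 40 · 4 = 160
  d = 225: φ(225) · σ(225/225) = 120 · 1 = 120
Summing: (φ * σ)(225) = 403 + 248 + 312 + 186 + 192 + 260 + 144 + 160 + 120 = 2025.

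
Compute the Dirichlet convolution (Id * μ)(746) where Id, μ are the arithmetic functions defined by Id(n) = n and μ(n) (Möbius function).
(Id * μ)(746) = 372

Divisors of 746: [1, 2, 373, 746]. For each d | 746:
  d = 1: Id(1) · μ(746/1) = 1 · 1 = 1
  d = 2: Id(2) · μ(746/2) = 2 · -1 = -2
  d = 373: Id(373) · μ(746/373) = 373 · -1 = -373
  d = 746: Id(746) · μ(746/746) = 746 · 1 = 746
Summing: (Id * μ)(746) = 1 + -2 + -373 + 746 = 372.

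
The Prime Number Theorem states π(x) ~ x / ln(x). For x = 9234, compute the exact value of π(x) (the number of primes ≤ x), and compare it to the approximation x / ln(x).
π(9234) = 1144;  x/ln(x) ≈ 1011.32;  relative error ≈ 11.60%.

Directly count primes up to 9234: π(9234) = 1144. The PNT approximation gives 9234/ln(9234) ≈ 9234/9.13065 ≈ 1011.32. Relative error (π(x) − x/ln(x)) / π(x) ≈ 11.60%; the approximation is known to undercount slightly (Li(x) is a better estimate).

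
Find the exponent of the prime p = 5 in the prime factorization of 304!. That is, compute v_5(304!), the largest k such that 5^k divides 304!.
v_5(304!) = 74

Legendre's formula: v_p(n!) = Σ_{k ≥ 1} ⌊n / p^k⌋. For p = 5, n = 304, the terms are:
  ⌊304/5^1⌋ = ⌊304/5⌋ = 60
  ⌊304/5^2⌋ = ⌊304/25⌋ = 12
  ⌊304/5^3⌋ = ⌊304/125⌋ = 2
(the next term ⌊304/5^4⌋ = 0, terminating the sum). Summing: v_5(304!) = 60 + 12 + 2 = 74.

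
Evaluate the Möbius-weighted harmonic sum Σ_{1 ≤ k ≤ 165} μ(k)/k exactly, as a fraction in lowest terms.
Σ μ(k)/k = 39559613656892389988868176705313193612521402770457442247492939/5766152219975951659023630035336134306565384015606066319856068810

Values of μ(k) for 1 ≤ k ≤ 165: μ(1) = 1, μ(2) = -1, μ(3) = -1, μ(5) = -1, μ(6) = 1, μ(7) = -1, μ(10) = 1, μ(11) = -1, μ(13) = -1, μ(14) = 1, μ(15) = 1, μ(17) = -1, μ(19) = -1, μ(21) = 1, μ(22) = 1, μ(23) = -1, μ(26) = 1, μ(29) = -1, μ(30) = -1, μ(31) = -1, μ(33) = 1, μ(34) = 1, μ(35) = 1, μ(37) = -1, μ(38) = 1, μ(39) = 1, μ(41) = -1, μ(42) = -1, μ(43) = -1, μ(46) = 1, μ(47) = -1, μ(51) = 1, μ(53) = -1, μ(55) = 1, μ(57) = 1, μ(58) = 1, μ(59) = -1, μ(61) = -1, μ(62) = 1, μ(65) = 1, μ(66) = -1, μ(67) = -1, μ(69) = 1, μ(70) = -1, μ(71) = -1, μ(73) = -1, μ(74) = 1, μ(77) = 1, μ(78) = -1, μ(79) = -1, μ(82) = 1, μ(83) = -1, μ(85) = 1, μ(86) = 1, μ(87) = 1, μ(89) = -1, μ(91) = 1, μ(93) = 1, μ(94) = 1, μ(95) = 1, μ(97) = -1, μ(101) = -1, μ(102) = -1, μ(103) = -1, μ(105) = -1, μ(106) = 1, μ(107) = -1, μ(109) = -1, μ(110) = -1, μ(111) = 1, μ(113) = -1, μ(114) = -1, μ(115) = 1, μ(118) = 1, μ(119) = 1, μ(122) = 1, μ(123) = 1, μ(127) = -1, μ(129) = 1, μ(130) = -1, μ(131) = -1, μ(133) = 1, μ(134) = 1, μ(137) = -1, μ(138) = -1, μ(139) = -1, μ(141) = 1, μ(142) = 1, μ(143) = 1, μ(145) = 1, μ(146) = 1, μ(149) = -1, μ(151) = -1, μ(154) = -1, μ(155) = 1, μ(157) = -1, μ(158) = 1, μ(159) = 1, μ(161) = 1, μ(163) = -1, μ(165) = -1, with μ = 0 on non-squarefree integers. Summing μ(k)/k for k where μ(k) ≠ 0 gives 39559613656892389988868176705313193612521402770457442247492939/5766152219975951659023630035336134306565384015606066319856068810 ≈ 0.0069. (PNT ⟺ this sum → 0 as n → ∞.)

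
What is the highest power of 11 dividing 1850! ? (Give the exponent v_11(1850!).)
v_11(1850!) = 184

Legendre's formula: v_p(n!) = Σ_{k ≥ 1} ⌊n / p^k⌋. For p = 11, n = 1850, the terms are:
  ⌊1850/11^1⌋ = ⌊1850/11⌋ = 168
  ⌊1850/11^2⌋ = ⌊1850/121⌋ = 15
  ⌊1850/11^3⌋ = ⌊1850/1331⌋ = 1
(the next term ⌊1850/11^4⌋ = 0, terminating the sum). Summing: v_11(1850!) = 168 + 15 + 1 = 184.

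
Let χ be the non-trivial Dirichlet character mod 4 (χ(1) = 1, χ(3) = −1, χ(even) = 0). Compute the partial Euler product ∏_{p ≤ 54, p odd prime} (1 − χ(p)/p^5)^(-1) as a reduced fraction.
∏ = 241552412610573346540717288090615330738043013683948985221451329316738054554305/242484077809603940117660402752750309983134701869309180441833184178683110227968

The odd primes p ≤ 54 are [3, 5, 7, 11, 13, 17, 19, 23, 29, 31, 37, 41, 43, 47, 53]. For each, χ(p) = 1 if p ≡ 1 mod 4, χ(p) = −1 if p ≡ 3 mod 4. Taking (1 − χ(p)/p^5)^(-1) = p^5/(p^5 − χ(p)): (1 − (-1)/3^5)^(-1) · (1 − (1)/5^5)^(-1) · (1 − (-1)/7^5)^(-1) · (1 − (-1)/11^5)^(-1) · (1 − (1)/13^5)^(-1) · (1 − (1)/17^5)^(-1) · (1 − (-1)/19^5)^(-1) · (1 − (-1)/23^5)^(-1) · (1 − (1)/29^5)^(-1) · (1 − (-1)/31^5)^(-1) · (1 − (1)/37^5)^(-1) · (1 − (1)/41^5)^(-1) · (1 − (-1)/43^5)^(-1) · (1 − (-1)/47^5)^(-1) · (1 − (1)/53^5)^(-1) = 241552412610573346540717288090615330738043013683948985221451329316738054554305/242484077809603940117660402752750309983134701869309180441833184178683110227968.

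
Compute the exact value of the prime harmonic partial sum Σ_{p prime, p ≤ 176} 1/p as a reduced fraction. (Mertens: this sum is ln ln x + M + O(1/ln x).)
Σ 1/p = 319420215161551700804173656907103406301944826032199624513259054823197/166589903787325219380851695350896256250980509594874862046961683989710

π(176) = 40, so the primes ≤ 176 are [2, 3, 5, 7, 11, 13, 17, 19, 23, 29, 31, 37, 41, 43, 47, 53, 59, 61, 67, 71, 73, 79, 83, 89, 97, 101, 103, 107, 109, 113, 127, 131, 137, 139, 149, 151, 157, 163, 167, 173]. Summing 1/p over these primes: 319420215161551700804173656907103406301944826032199624513259054823197/166589903787325219380851695350896256250980509594874862046961683989710 ≈ 1.9174. Mertens estimate ln ln(176) + 0.2615 ≈ 1.9045.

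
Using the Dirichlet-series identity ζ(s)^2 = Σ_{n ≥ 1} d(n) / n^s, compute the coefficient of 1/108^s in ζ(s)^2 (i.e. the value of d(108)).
d(108) = 12

ζ(s)^2 = (Σ 1/m^s)(Σ 1/k^s). The coefficient of 1/n^s in the product is the number of ordered pairs (m, k) with mk = n, which equals d(n). For n = 108, divisors are [1, 2, 3, 4, 6, 9, 12, 18, 27, 36, 54, 108], so d(108) = 12.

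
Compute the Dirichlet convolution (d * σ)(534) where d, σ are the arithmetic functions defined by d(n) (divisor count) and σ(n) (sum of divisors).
(d * σ)(534) = 2760

Divisors of 534: [1, 2, 3, 6, 89, 178, 267, 534]. For each d | 534:
  d = 1: d(1) · σ(534/1) = 1 · 1080 = 1080
  d = 2: d(2) · σ(534/2) = 2 · 360 = 720
  d = 3: d(3) · σ(534/3) = 2 · 270 = 540
  d = 6: d(6) · σ(534/6) = 4 · 90 = 360
  d = 89: d(89) · σ(534/89) = 2 · 12 = 24
  d = 178: d(178) · σ(534/178) = 4 · 4 = 16
  d = 267: d(267) · σ(534/267) = 4 · 3 = 12
  d = 534: d(534) · σ(534/534) = 8 · 1 = 8
Summing: (d * σ)(534) = 1080 + 720 + 540 + 360 + 24 + 16 + 12 + 8 = 2760.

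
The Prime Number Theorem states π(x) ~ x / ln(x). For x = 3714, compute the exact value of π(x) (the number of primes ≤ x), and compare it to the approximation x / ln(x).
π(3714) = 518;  x/ln(x) ≈ 451.83;  relative error ≈ 12.77%.

Directly count primes up to 3714: π(3714) = 518. The PNT approximation gives 3714/ln(3714) ≈ 3714/8.21986 ≈ 451.83. Relative error (π(x) − x/ln(x)) / π(x) ≈ 12.77%; the approximation is known to undercount slightly (Li(x) is a better estimate).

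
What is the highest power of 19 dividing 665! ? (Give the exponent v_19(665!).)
v_19(665!) = 36

Legendre's formula: v_p(n!) = Σ_{k ≥ 1} ⌊n / p^k⌋. For p = 19, n = 665, the terms are:
  ⌊665/19^1⌋ = ⌊665/19⌋ = 35
  ⌊665/19^2⌋ = ⌊665/361⌋ = 1
(the next term ⌊665/19^3⌋ = 0, terminating the sum). Summing: v_19(665!) = 35 + 1 = 36.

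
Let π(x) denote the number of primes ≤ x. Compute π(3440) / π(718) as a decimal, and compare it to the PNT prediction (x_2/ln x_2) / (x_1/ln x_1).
π(3440)/π(718) = 481/127 ≈ 3.7874;  PNT prediction ≈ 3.8693.

π(718) = 127 and π(3440) = 481, so π(3440)/π(718) ≈ 3.7874. The PNT-predicted ratio is (3440/ln(3440)) / (718/ln(718)) ≈ 3.8693. The two agree to within a few percent, as expected.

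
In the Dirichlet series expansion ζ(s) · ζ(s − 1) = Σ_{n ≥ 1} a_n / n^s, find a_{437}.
σ(437) = 480

In the product (Σ m^0/m^s)(Σ k / k^s) = Σ (Σ_{d | n} d) / n^s, the coefficient of 1/n^s is σ(n) = Σ_{d | n} d. For n = 437, divisors are [1, 19, 23, 437]; summing: σ(437) = 480.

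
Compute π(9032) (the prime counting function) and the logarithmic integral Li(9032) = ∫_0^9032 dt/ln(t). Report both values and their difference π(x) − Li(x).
π(9032) = 1122;  Li(9032) ≈ 1140.46;  π(x) − Li(x) ≈ -18.46.

Direct count of primes ≤ 9032 gives π(9032) = 1122. Numerical evaluation of the logarithmic integral gives Li(9032) ≈ 1140.46. The difference π(x) − Li(x) ≈ -18.46 is typically negative for small/moderate x (Li(x) overestimates), though Littlewood's theorem shows this sign changes infinitely often.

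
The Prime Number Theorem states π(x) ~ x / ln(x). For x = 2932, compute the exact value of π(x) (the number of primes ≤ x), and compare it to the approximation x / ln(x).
π(2932) = 423;  x/ln(x) ≈ 367.26;  relative error ≈ 13.18%.

Directly count primes up to 2932: π(2932) = 423. The PNT approximation gives 2932/ln(2932) ≈ 2932/7.98344 ≈ 367.26. Relative error (π(x) − x/ln(x)) / π(x) ≈ 13.18%; the approximation is known to undercount slightly (Li(x) is a better estimate).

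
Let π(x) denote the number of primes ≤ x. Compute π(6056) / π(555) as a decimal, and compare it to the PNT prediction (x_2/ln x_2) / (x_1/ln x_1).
π(6056)/π(555) = 790/101 ≈ 7.8218;  PNT prediction ≈ 7.9174.

π(555) = 101 and π(6056) = 790, so π(6056)/π(555) ≈ 7.8218. The PNT-predicted ratio is (6056/ln(6056)) / (555/ln(555)) ≈ 7.9174. The two agree to within a few percent, as expected.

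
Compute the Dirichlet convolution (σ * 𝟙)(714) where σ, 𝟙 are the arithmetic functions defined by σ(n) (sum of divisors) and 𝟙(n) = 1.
(σ * 𝟙)(714) = 3420

Divisors of 714: [1, 2, 3, 6, 7, 14, 17, 21, 34, 42, 51, 102, 119, 238, 357, 714]. For each d | 714:
  d = 1: σ(1) · 𝟙(714/1) = 1 · 1 = 1
  d = 2: σ(2) · 𝟙(714/2) = 3 · 1 = 3
  d = 3: σ(3) · 𝟙(714/3) = 4 · 1 = 4
  d = 6: σ(6) · 𝟙(714/6) = 12 · 1 = 12
  d = 7: σ(7) · 𝟙(714/7) = 8 · 1 = 8
  d = 14: σ(14) · 𝟙(714/14) = 24 · 1 = 24
  d = 17: σ(17) · 𝟙(714/17) = 18 · 1 = 18
  d = 21: σ(21) · 𝟙(714/21) = 32 · 1 = 32
  d = 34: σ(34) · 𝟙(714/34) = 54 · 1 = 54
  d = 42: σ(42) · 𝟙(714/42) = 96 · 1 = 96
  d = 51: σ(51) · 𝟙(714/51) = 72 · 1 = 72
  d = 102: σ(102) · 𝟙(714/102) = 216 · 1 = 216
  d = 119: σ(119) · 𝟙(714/119) = 144 · 1 = 144
  d = 238: σ(238) · 𝟙(714/238) = 432 · 1 = 432
  d = 357: σ(357) · 𝟙(714/357) = 576 · 1 = 576
  d = 714: σ(714) · 𝟙(714/714) = 1728 · 1 = 1728
Summing: (σ * 𝟙)(714) = 1 + 3 + 4 + 12 + 8 + 24 + 18 + 32 + 54 + 96 + 72 + 216 + 144 + 432 + 576 + 1728 = 3420.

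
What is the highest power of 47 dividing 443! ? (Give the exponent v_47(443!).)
v_47(443!) = 9

Legendre's formula: v_p(n!) = Σ_{k ≥ 1} ⌊n / p^k⌋. For p = 47, n = 443, the terms are:
  ⌊443/47^1⌋ = ⌊443/47⌋ = 9
(the next term ⌊443/47^2⌋ = 0, terminating the sum). Summing: v_47(443!) = 9 = 9.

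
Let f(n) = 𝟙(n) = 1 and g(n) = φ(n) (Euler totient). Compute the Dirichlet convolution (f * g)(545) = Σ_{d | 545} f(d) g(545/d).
(𝟙 * φ)(545) = 545

Divisors of 545: [1, 5, 109, 545]. For each d | 545:
  d = 1: 𝟙(1) · φ(545/1) = 1 · 432 = 432
  d = 5: 𝟙(5) · φ(545/5) = 1 · 108 = 108
  d = 109: 𝟙(109) · φ(545/109) = 1 · 4 = 4
  d = 545: 𝟙(545) · φ(545/545) = 1 · 1 = 1
Summing: (𝟙 * φ)(545) = 432 + 108 + 4 + 1 = 545.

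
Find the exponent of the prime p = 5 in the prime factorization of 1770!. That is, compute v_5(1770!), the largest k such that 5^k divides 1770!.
v_5(1770!) = 440

Legendre's formula: v_p(n!) = Σ_{k ≥ 1} ⌊n / p^k⌋. For p = 5, n = 1770, the terms are:
  ⌊1770/5^1⌋ = ⌊1770/5⌋ = 354
  ⌊1770/5^2⌋ = ⌊1770/25⌋ = 70
  ⌊1770/5^3⌋ = ⌊1770/125⌋ = 14
  ⌊1770/5^4⌋ = ⌊1770/625⌋ = 2
(the next term ⌊1770/5^5⌋ = 0, terminating the sum). Summing: v_5(1770!) = 354 + 70 + 14 + 2 = 440.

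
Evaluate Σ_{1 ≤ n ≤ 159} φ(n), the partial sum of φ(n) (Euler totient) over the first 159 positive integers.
Σ_{n ≤ 159} φ(n) = 7742

Compute φ(n) for each 1 ≤ n ≤ 159: φ(1) = 1, φ(2) = 1, φ(3) = 2, φ(4) = 2, φ(5) = 4, φ(6) = 2, φ(7) = 6, φ(8) = 4, φ(9) = 6, φ(10) = 4, φ(11) = 10, φ(12) = 4, φ(13) = 12, φ(14) = 6, φ(15) = 8, φ(16) = 8, φ(17) = 16, φ(18) = 6, φ(19) = 18, φ(20) = 8, φ(21) = 12, φ(22) = 10, φ(23) = 22, φ(24) = 8, φ(25) = 20, φ(26) = 12, φ(27) = 18, φ(28) = 12, φ(29) = 28, φ(30) = 8, φ(31) = 30, φ(32) = 16, φ(33) = 20, φ(34) = 16, φ(35) = 24, φ(36) = 12, φ(37) = 36, φ(38) = 18, φ(39) = 24, φ(40) = 16, φ(41) = 40, φ(42) = 12, φ(43) = 42, φ(44) = 20, φ(45) = 24, φ(46) = 22, φ(47) = 46, φ(48) = 16, φ(49) = 42, φ(50) = 20, φ(51) = 32, φ(52) = 24, φ(53) = 52, φ(54) = 18, φ(55) = 40, φ(56) = 24, φ(57) = 36, φ(58) = 28, φ(59) = 58, φ(60) = 16, φ(61) = 60, φ(62) = 30, φ(63) = 36, φ(64) = 32, φ(65) = 48, φ(66) = 20, φ(67) = 66, φ(68) = 32, φ(69) = 44, φ(70) = 24, φ(71) = 70, φ(72) = 24, φ(73) = 72, φ(74) = 36, φ(75) = 40, φ(76) = 36, φ(77) = 60, φ(78) = 24, φ(79) = 78, φ(80) = 32, φ(81) = 54, φ(82) = 40, φ(83) = 82, φ(84) = 24, φ(85) = 64, φ(86) = 42, φ(87) = 56, φ(88) = 40, φ(89) = 88, φ(90) = 24, φ(91) = 72, φ(92) = 44, φ(93) = 60, φ(94) = 46, φ(95) = 72, φ(96) = 32, φ(97) = 96, φ(98) = 42, φ(99) = 60, φ(100) = 40, φ(101) = 100, φ(102) = 32, φ(103) = 102, φ(104) = 48, φ(105) = 48, φ(106) = 52, φ(107) = 106, φ(108) = 36, φ(109) = 108, φ(110) = 40, φ(111) = 72, φ(112) = 48, φ(113) = 112, φ(114) = 36, φ(115) = 88, φ(116) = 56, φ(117) = 72, φ(118) = 58, φ(119) = 96, φ(120) = 32, φ(121) = 110, φ(122) = 60, φ(123) = 80, φ(124) = 60, φ(125) = 100, φ(126) = 36, φ(127) = 126, φ(128) = 64, φ(129) = 84, φ(130) = 48, φ(131) = 130, φ(132) = 40, φ(133) = 108, φ(134) = 66, φ(135) = 72, φ(136) = 64, φ(137) = 136, φ(138) = 44, φ(139) = 138, φ(140) = 48, φ(141) = 92, φ(142) = 70, φ(143) = 120, φ(144) = 48, φ(145) = 112, φ(146) = 72, φ(147) = 84, φ(148) = 72, φ(149) = 148, φ(150) = 40, φ(151) = 150, φ(152) = 72, φ(153) = 96, φ(154) = 60, φ(155) = 120, φ(156) = 48, φ(157) = 156, φ(158) = 78, φ(159) = 104. Summing all 159 values: 7742. (Average order: Σ_{n ≤ x} φ(n) ~ (3/π²) x². For x = 159, (3/π²)·159² ≈ 7684.50.)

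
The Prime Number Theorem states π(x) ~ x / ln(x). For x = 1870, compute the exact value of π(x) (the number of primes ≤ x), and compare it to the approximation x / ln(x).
π(1870) = 285;  x/ln(x) ≈ 248.22;  relative error ≈ 12.91%.

Directly count primes up to 1870: π(1870) = 285. The PNT approximation gives 1870/ln(1870) ≈ 1870/7.53369 ≈ 248.22. Relative error (π(x) − x/ln(x)) / π(x) ≈ 12.91%; the approximation is known to undercount slightly (Li(x) is a better estimate).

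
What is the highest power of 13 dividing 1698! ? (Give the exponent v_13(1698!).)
v_13(1698!) = 140

Legendre's formula: v_p(n!) = Σ_{k ≥ 1} ⌊n / p^k⌋. For p = 13, n = 1698, the terms are:
  ⌊1698/13^1⌋ = ⌊1698/13⌋ = 130
  ⌊1698/13^2⌋ = ⌊1698/169⌋ = 10
(the next term ⌊1698/13^3⌋ = 0, terminating the sum). Summing: v_13(1698!) = 130 + 10 = 140.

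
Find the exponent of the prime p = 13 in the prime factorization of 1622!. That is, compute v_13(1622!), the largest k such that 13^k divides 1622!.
v_13(1622!) = 133

Legendre's formula: v_p(n!) = Σ_{k ≥ 1} ⌊n / p^k⌋. For p = 13, n = 1622, the terms are:
  ⌊1622/13^1⌋ = ⌊1622/13⌋ = 124
  ⌊1622/13^2⌋ = ⌊1622/169⌋ = 9
(the next term ⌊1622/13^3⌋ = 0, terminating the sum). Summing: v_13(1622!) = 124 + 9 = 133.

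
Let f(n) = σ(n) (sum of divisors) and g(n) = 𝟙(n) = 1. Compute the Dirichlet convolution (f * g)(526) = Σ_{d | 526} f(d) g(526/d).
(σ * 𝟙)(526) = 1060

Divisors of 526: [1, 2, 263, 526]. For each d | 526:
  d = 1: σ(1) · 𝟙(526/1) = 1 · 1 = 1
  d = 2: σ(2) · 𝟙(526/2) = 3 · 1 = 3
  d = 263: σ(263) · 𝟙(526/263) = 264 · 1 = 264
  d = 526: σ(526) · 𝟙(526/526) = 792 · 1 = 792
Summing: (σ * 𝟙)(526) = 1 + 3 + 264 + 792 = 1060.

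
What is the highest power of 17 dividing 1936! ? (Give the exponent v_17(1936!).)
v_17(1936!) = 119

Legendre's formula: v_p(n!) = Σ_{k ≥ 1} ⌊n / p^k⌋. For p = 17, n = 1936, the terms are:
  ⌊1936/17^1⌋ = ⌊1936/17⌋ = 113
  ⌊1936/17^2⌋ = ⌊1936/289⌋ = 6
(the next term ⌊1936/17^3⌋ = 0, terminating the sum). Summing: v_17(1936!) = 113 + 6 = 119.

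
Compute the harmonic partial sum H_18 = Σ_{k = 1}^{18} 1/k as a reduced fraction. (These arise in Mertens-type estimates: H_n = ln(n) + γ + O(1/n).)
H_18 = 14274301/4084080

Direct summation: H_18 = 1 + 1/2 + ... + 1/18. The least common denominator is lcm(1, ..., 18) = 12252240; over this denominator the numerator is 12252240 + 6126120 + 4084080 + 3063060 + 2450448 + 2042040 + 1750320 + 1531530 + 1361360 + 1225224 + 1113840 + 1021020 + 942480 + 875160 + 816816 + 765765 + 720720 + 680680 = 42822903, so H_18 = 42822903/12252240; reducing by gcd(42822903, 12252240) = 3 gives 14274301/4084080 ≈ 3.49511. (The PNT-adjacent estimate ln(18) + γ ≈ 3.46759 matches within O(1/n).)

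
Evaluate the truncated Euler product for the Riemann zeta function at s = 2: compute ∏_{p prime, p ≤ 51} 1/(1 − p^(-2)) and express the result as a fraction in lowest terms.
∏ = 162139622078364740433577733/98952027459385036898304000

The primes p ≤ 51 are [2, 3, 5, 7, 11, 13, 17, 19, 23, 29, 31, 37, 41, 43, 47]. For each prime, (1 − 1/p^2)^(-1) = p^2 / (p^2 − 1). The product is (1 − 1/2^2)^(-1), (1 − 1/3^2)^(-1), (1 − 1/5^2)^(-1), (1 − 1/7^2)^(-1), (1 − 1/11^2)^(-1), (1 − 1/13^2)^(-1), (1 − 1/17^2)^(-1), (1 − 1/19^2)^(-1), (1 − 1/23^2)^(-1), (1 − 1/29^2)^(-1), (1 − 1/31^2)^(-1), (1 − 1/37^2)^(-1), (1 − 1/41^2)^(-1), (1 − 1/43^2)^(-1), (1 − 1/47^2)^(-1) = ∏ p^2 / (p^2 − 1) = 162139622078364740433577733/98952027459385036898304000.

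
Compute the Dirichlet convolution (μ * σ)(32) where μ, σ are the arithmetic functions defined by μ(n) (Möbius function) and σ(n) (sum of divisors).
(μ * σ)(32) = 32

Divisors of 32: [1, 2, 4, 8, 16, 32]. For each d | 32:
  d = 1: μ(1) · σ(32/1) = 1 · 63 = 63
  d = 2: μ(2) · σ(32/2) = -1 · 31 = -31
  d = 4: μ(4) · σ(32/4) = 0 · 15 = 0
  d = 8: μ(8) · σ(32/8) = 0 · 7 = 0
  d = 16: μ(16) · σ(32/16) = 0 · 3 = 0
  d = 32: μ(32) · σ(32/32) = 0 · 1 = 0
Summing: (μ * σ)(32) = 63 + -31 + 0 + 0 + 0 + 0 = 32.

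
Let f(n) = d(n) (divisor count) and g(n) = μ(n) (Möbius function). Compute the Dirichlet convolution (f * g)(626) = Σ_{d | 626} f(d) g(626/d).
(d * μ)(626) = 1

Divisors of 626: [1, 2, 313, 626]. For each d | 626:
  d = 1: d(1) · μ(626/1) = 1 · 1 = 1
  d = 2: d(2) · μ(626/2) = 2 · -1 = -2
  d = 313: d(313) · μ(626/313) = 2 · -1 = -2
  d = 626: d(626) · μ(626/626) = 4 · 1 = 4
Summing: (d * μ)(626) = 1 + -2 + -2 + 4 = 1.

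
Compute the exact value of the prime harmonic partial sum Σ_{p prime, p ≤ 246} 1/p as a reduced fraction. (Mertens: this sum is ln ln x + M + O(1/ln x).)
Σ 1/p = 506873196134241441348690763593294873492730445394823722837469097176314709804649267964680634478659521/256041159035492609053110100510385311995538591998443060216114576417920917800321526504084465112487730

π(246) = 53, so the primes ≤ 246 are [2, 3, 5, 7, 11, 13, 17, 19, 23, 29, 31, 37, 41, 43, 47, 53, 59, 61, 67, 71, 73, 79, 83, 89, 97, 101, 103, 107, 109, 113, 127, 131, 137, 139, 149, 151, 157, 163, 167, 173, 179, 181, 191, 193, 197, 199, 211, 223, 227, 229, 233, 239, 241]. Summing 1/p over these primes: 506873196134241441348690763593294873492730445394823722837469097176314709804649267964680634478659521/256041159035492609053110100510385311995538591998443060216114576417920917800321526504084465112487730 ≈ 1.9797. Mertens estimate ln ln(246) + 0.2615 ≈ 1.9672.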